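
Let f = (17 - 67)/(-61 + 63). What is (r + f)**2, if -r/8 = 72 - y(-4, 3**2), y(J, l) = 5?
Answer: 314721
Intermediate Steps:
f = -25 (f = -50/2 = -50*1/2 = -25)
r = -536 (r = -8*(72 - 1*5) = -8*(72 - 5) = -8*67 = -536)
(r + f)**2 = (-536 - 25)**2 = (-561)**2 = 314721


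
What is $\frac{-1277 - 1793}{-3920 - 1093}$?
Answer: $\frac{3070}{5013} \approx 0.61241$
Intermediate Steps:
$\frac{-1277 - 1793}{-3920 - 1093} = - \frac{3070}{-5013} = \left(-3070\right) \left(- \frac{1}{5013}\right) = \frac{3070}{5013}$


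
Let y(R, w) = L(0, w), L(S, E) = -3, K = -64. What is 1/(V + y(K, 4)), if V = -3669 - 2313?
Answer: -1/5985 ≈ -0.00016708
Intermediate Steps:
y(R, w) = -3
V = -5982
1/(V + y(K, 4)) = 1/(-5982 - 3) = 1/(-5985) = -1/5985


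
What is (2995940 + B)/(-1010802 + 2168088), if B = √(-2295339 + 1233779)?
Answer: 1497970/578643 + I*√265390/578643 ≈ 2.5888 + 0.00089029*I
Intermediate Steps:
B = 2*I*√265390 (B = √(-1061560) = 2*I*√265390 ≈ 1030.3*I)
(2995940 + B)/(-1010802 + 2168088) = (2995940 + 2*I*√265390)/(-1010802 + 2168088) = (2995940 + 2*I*√265390)/1157286 = (2995940 + 2*I*√265390)*(1/1157286) = 1497970/578643 + I*√265390/578643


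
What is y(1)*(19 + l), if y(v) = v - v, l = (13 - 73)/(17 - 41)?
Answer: 0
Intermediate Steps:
l = 5/2 (l = -60/(-24) = -60*(-1/24) = 5/2 ≈ 2.5000)
y(v) = 0
y(1)*(19 + l) = 0*(19 + 5/2) = 0*(43/2) = 0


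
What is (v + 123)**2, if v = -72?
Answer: 2601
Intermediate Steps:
(v + 123)**2 = (-72 + 123)**2 = 51**2 = 2601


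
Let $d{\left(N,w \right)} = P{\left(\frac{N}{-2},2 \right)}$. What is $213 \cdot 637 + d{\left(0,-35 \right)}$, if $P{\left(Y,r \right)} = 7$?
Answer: $135688$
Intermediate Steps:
$d{\left(N,w \right)} = 7$
$213 \cdot 637 + d{\left(0,-35 \right)} = 213 \cdot 637 + 7 = 135681 + 7 = 135688$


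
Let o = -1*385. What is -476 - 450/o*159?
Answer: -22342/77 ≈ -290.16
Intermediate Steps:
o = -385
-476 - 450/o*159 = -476 - 450/(-385)*159 = -476 - 450*(-1/385)*159 = -476 + (90/77)*159 = -476 + 14310/77 = -22342/77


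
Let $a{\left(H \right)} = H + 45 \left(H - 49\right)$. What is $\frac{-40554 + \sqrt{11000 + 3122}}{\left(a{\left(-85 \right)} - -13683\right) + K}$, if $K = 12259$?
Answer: $- \frac{4506}{2203} + \frac{\sqrt{14122}}{19827} \approx -2.0394$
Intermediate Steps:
$a{\left(H \right)} = -2205 + 46 H$ ($a{\left(H \right)} = H + 45 \left(-49 + H\right) = H + \left(-2205 + 45 H\right) = -2205 + 46 H$)
$\frac{-40554 + \sqrt{11000 + 3122}}{\left(a{\left(-85 \right)} - -13683\right) + K} = \frac{-40554 + \sqrt{11000 + 3122}}{\left(\left(-2205 + 46 \left(-85\right)\right) - -13683\right) + 12259} = \frac{-40554 + \sqrt{14122}}{\left(\left(-2205 - 3910\right) + 13683\right) + 12259} = \frac{-40554 + \sqrt{14122}}{\left(-6115 + 13683\right) + 12259} = \frac{-40554 + \sqrt{14122}}{7568 + 12259} = \frac{-40554 + \sqrt{14122}}{19827} = \left(-40554 + \sqrt{14122}\right) \frac{1}{19827} = - \frac{4506}{2203} + \frac{\sqrt{14122}}{19827}$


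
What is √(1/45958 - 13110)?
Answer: I*√27690126040082/45958 ≈ 114.5*I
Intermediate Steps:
√(1/45958 - 13110) = √(-602509379/45958) = I*√27690126040082/45958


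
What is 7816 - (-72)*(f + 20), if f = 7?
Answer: 9760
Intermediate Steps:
7816 - (-72)*(f + 20) = 7816 - (-72)*(7 + 20) = 7816 - (-72)*27 = 7816 - 1*(-1944) = 7816 + 1944 = 9760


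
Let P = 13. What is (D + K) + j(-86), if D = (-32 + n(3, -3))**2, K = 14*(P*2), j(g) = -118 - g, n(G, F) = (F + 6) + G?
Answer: 1008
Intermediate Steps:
n(G, F) = 6 + F + G (n(G, F) = (6 + F) + G = 6 + F + G)
K = 364 (K = 14*(13*2) = 14*26 = 364)
D = 676 (D = (-32 + (6 - 3 + 3))**2 = (-32 + 6)**2 = (-26)**2 = 676)
(D + K) + j(-86) = (676 + 364) + (-118 - 1*(-86)) = 1040 + (-118 + 86) = 1040 - 32 = 1008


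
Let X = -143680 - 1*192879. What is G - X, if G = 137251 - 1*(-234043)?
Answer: 707853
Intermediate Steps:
X = -336559 (X = -143680 - 192879 = -336559)
G = 371294 (G = 137251 + 234043 = 371294)
G - X = 371294 - 1*(-336559) = 371294 + 336559 = 707853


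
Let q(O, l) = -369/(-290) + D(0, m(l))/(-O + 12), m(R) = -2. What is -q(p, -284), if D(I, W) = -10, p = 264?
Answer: -11986/9135 ≈ -1.3121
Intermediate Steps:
q(O, l) = 369/290 - 10/(12 - O) (q(O, l) = -369/(-290) - 10/(-O + 12) = -369*(-1/290) - 10/(12 - O) = 369/290 - 10/(12 - O))
-q(p, -284) = -(-1528 + 369*264)/(290*(-12 + 264)) = -(-1528 + 97416)/(290*252) = -95888/(290*252) = -1*11986/9135 = -11986/9135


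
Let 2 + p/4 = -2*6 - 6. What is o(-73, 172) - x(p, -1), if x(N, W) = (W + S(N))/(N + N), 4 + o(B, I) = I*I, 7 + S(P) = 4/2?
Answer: 2366397/80 ≈ 29580.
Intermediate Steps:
p = -80 (p = -8 + 4*(-2*6 - 6) = -8 + 4*(-12 - 6) = -8 + 4*(-18) = -8 - 72 = -80)
S(P) = -5 (S(P) = -7 + 4/2 = -7 + 4*(1/2) = -7 + 2 = -5)
o(B, I) = -4 + I**2 (o(B, I) = -4 + I*I = -4 + I**2)
x(N, W) = (-5 + W)/(2*N) (x(N, W) = (W - 5)/(N + N) = (-5 + W)/((2*N)) = (-5 + W)*(1/(2*N)) = (-5 + W)/(2*N))
o(-73, 172) - x(p, -1) = (-4 + 172**2) - (-5 - 1)/(2*(-80)) = (-4 + 29584) - (-1)*(-6)/(2*80) = 29580 - 1*3/80 = 29580 - 3/80 = 2366397/80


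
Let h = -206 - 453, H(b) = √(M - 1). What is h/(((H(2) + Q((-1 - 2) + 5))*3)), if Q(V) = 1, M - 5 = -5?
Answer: -659/6 + 659*I/6 ≈ -109.83 + 109.83*I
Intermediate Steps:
M = 0 (M = 5 - 5 = 0)
H(b) = I (H(b) = √(0 - 1) = √(-1) = I)
h = -659
h/(((H(2) + Q((-1 - 2) + 5))*3)) = -659*1/(3*(I + 1)) = -(659/6 - 659*I/6) = -659*(3 - 3*I)/18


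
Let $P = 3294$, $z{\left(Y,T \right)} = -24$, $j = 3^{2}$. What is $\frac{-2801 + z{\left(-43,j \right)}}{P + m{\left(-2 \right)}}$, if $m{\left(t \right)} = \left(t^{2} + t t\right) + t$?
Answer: $- \frac{113}{132} \approx -0.85606$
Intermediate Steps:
$j = 9$
$m{\left(t \right)} = t + 2 t^{2}$ ($m{\left(t \right)} = \left(t^{2} + t^{2}\right) + t = 2 t^{2} + t = t + 2 t^{2}$)
$\frac{-2801 + z{\left(-43,j \right)}}{P + m{\left(-2 \right)}} = \frac{-2801 - 24}{3294 - 2 \left(1 + 2 \left(-2\right)\right)} = - \frac{2825}{3294 - 2 \left(1 - 4\right)} = - \frac{2825}{3294 - -6} = - \frac{2825}{3294 + 6} = - \frac{2825}{3300} = \left(-2825\right) \frac{1}{3300} = - \frac{113}{132}$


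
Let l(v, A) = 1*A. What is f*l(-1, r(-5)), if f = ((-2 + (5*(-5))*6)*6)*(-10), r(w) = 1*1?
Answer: 9120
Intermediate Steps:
r(w) = 1
l(v, A) = A
f = 9120 (f = ((-2 - 25*6)*6)*(-10) = ((-2 - 150)*6)*(-10) = -152*6*(-10) = -912*(-10) = 9120)
f*l(-1, r(-5)) = 9120*1 = 9120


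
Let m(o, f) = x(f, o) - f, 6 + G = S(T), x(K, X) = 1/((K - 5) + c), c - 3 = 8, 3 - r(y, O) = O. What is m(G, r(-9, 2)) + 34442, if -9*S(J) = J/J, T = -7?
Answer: 241088/7 ≈ 34441.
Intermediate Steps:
r(y, O) = 3 - O
c = 11 (c = 3 + 8 = 11)
x(K, X) = 1/(6 + K) (x(K, X) = 1/((K - 5) + 11) = 1/((-5 + K) + 11) = 1/(6 + K))
S(J) = -1/9 (S(J) = -J/(9*J) = -1/9*1 = -1/9)
G = -55/9 (G = -6 - 1/9 = -55/9 ≈ -6.1111)
m(o, f) = 1/(6 + f) - f
m(G, r(-9, 2)) + 34442 = (1 - (3 - 1*2)*(6 + (3 - 1*2)))/(6 + (3 - 1*2)) + 34442 = (1 - (3 - 2)*(6 + (3 - 2)))/(6 + (3 - 2)) + 34442 = (1 - 1*1*(6 + 1))/(6 + 1) + 34442 = (1 - 1*1*7)/7 + 34442 = (1 - 7)/7 + 34442 = (1/7)*(-6) + 34442 = -6/7 + 34442 = 241088/7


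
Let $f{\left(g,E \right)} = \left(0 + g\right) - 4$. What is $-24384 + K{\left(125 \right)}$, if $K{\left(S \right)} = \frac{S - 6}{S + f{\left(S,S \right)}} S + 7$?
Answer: $- \frac{5981867}{246} \approx -24317.0$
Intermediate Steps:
$f{\left(g,E \right)} = -4 + g$ ($f{\left(g,E \right)} = g - 4 = -4 + g$)
$K{\left(S \right)} = 7 + \frac{S \left(-6 + S\right)}{-4 + 2 S}$ ($K{\left(S \right)} = \frac{S - 6}{S + \left(-4 + S\right)} S + 7 = \frac{-6 + S}{-4 + 2 S} S + 7 = \frac{S \left(-6 + S\right)}{-4 + 2 S} + 7 = 7 + \frac{S \left(-6 + S\right)}{-4 + 2 S}$)
$-24384 + K{\left(125 \right)} = -24384 + \frac{-28 + 125^{2} + 8 \cdot 125}{2 \left(-2 + 125\right)} = -24384 + \frac{-28 + 15625 + 1000}{2 \cdot 123} = -24384 + \frac{1}{2} \cdot \frac{1}{123} \cdot 16597 = -24384 + \frac{16597}{246} = - \frac{5981867}{246}$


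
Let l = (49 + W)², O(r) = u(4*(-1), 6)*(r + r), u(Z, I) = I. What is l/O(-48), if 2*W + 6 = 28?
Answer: -25/4 ≈ -6.2500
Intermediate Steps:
W = 11 (W = -3 + (½)*28 = -3 + 14 = 11)
O(r) = 12*r (O(r) = 6*(r + r) = 6*(2*r) = 12*r)
l = 3600 (l = (49 + 11)² = 60² = 3600)
l/O(-48) = 3600/((12*(-48))) = 3600/(-576) = 3600*(-1/576) = -25/4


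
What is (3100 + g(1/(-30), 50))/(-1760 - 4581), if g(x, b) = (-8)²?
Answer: -3164/6341 ≈ -0.49897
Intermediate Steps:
g(x, b) = 64
(3100 + g(1/(-30), 50))/(-1760 - 4581) = (3100 + 64)/(-1760 - 4581) = 3164/(-6341) = 3164*(-1/6341) = -3164/6341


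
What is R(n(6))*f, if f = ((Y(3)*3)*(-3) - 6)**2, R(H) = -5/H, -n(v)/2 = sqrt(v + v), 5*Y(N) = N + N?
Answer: 588*sqrt(3)/5 ≈ 203.69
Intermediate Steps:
Y(N) = 2*N/5 (Y(N) = (N + N)/5 = (2*N)/5 = 2*N/5)
n(v) = -2*sqrt(2)*sqrt(v) (n(v) = -2*sqrt(v + v) = -2*sqrt(2)*sqrt(v))
f = 7056/25 (f = ((((2/5)*3)*3)*(-3) - 6)**2 = (((6/5)*3)*(-3) - 6)**2 = ((18/5)*(-3) - 6)**2 = (-54/5 - 6)**2 = (-84/5)**2 = 7056/25 ≈ 282.24)
R(n(6))*f = -5*(-sqrt(3)/12)*(7056/25) = -(-5)*sqrt(3)/12*(7056/25) = (5*sqrt(3)/12)*(7056/25) = 588*sqrt(3)/5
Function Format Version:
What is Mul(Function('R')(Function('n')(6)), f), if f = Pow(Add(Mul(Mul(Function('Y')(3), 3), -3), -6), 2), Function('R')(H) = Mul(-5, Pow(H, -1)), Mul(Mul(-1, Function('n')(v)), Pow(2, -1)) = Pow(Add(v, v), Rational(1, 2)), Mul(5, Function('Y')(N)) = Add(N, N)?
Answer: Mul(Rational(588, 5), Pow(3, Rational(1, 2))) ≈ 203.69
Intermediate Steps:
Function('Y')(N) = Mul(Rational(2, 5), N) (Function('Y')(N) = Mul(Rational(1, 5), Add(N, N)) = Mul(Rational(1, 5), Mul(2, N)) = Mul(Rational(2, 5), N))
Function('n')(v) = Mul(-2, Pow(2, Rational(1, 2)), Pow(v, Rational(1, 2))) (Function('n')(v) = Mul(-2, Pow(Add(v, v), Rational(1, 2))) = Mul(-2, Pow(Mul(2, v), Rational(1, 2))) = Mul(-2, Mul(Pow(2, Rational(1, 2)), Pow(v, Rational(1, 2)))) = Mul(-2, Pow(2, Rational(1, 2)), Pow(v, Rational(1, 2))))
f = Rational(7056, 25) (f = Pow(Add(Mul(Mul(Mul(Rational(2, 5), 3), 3), -3), -6), 2) = Pow(Add(Mul(Mul(Rational(6, 5), 3), -3), -6), 2) = Pow(Add(Mul(Rational(18, 5), -3), -6), 2) = Pow(Add(Rational(-54, 5), -6), 2) = Pow(Rational(-84, 5), 2) = Rational(7056, 25) ≈ 282.24)
Mul(Function('R')(Function('n')(6)), f) = Mul(Mul(-5, Pow(Mul(-2, Pow(2, Rational(1, 2)), Pow(6, Rational(1, 2))), -1)), Rational(7056, 25)) = Mul(Mul(-5, Pow(Mul(-4, Pow(3, Rational(1, 2))), -1)), Rational(7056, 25)) = Mul(Mul(-5, Mul(Rational(-1, 12), Pow(3, Rational(1, 2)))), Rational(7056, 25)) = Mul(Mul(Rational(5, 12), Pow(3, Rational(1, 2))), Rational(7056, 25)) = Mul(Rational(588, 5), Pow(3, Rational(1, 2)))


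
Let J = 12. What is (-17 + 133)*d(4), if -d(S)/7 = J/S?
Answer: -2436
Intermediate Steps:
d(S) = -84/S
(-17 + 133)*d(4) = (-17 + 133)*(-84/4) = 116*(-84*¼) = 116*(-21) = -2436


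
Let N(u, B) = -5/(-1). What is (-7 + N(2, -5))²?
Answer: 4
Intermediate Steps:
N(u, B) = 5 (N(u, B) = -5*(-1) = 5)
(-7 + N(2, -5))² = (-7 + 5)² = (-2)² = 4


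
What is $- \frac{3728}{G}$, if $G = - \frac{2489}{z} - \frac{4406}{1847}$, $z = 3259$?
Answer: $\frac{22440222544}{18956337} \approx 1183.8$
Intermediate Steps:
$G = - \frac{18956337}{6019373}$ ($G = - \frac{2489}{3259} - \frac{4406}{1847} = - \frac{18956337}{6019373} \approx -3.1492$)
$- \frac{3728}{G} = - \frac{3728}{- \frac{18956337}{6019373}} = \left(-3728\right) \left(- \frac{6019373}{18956337}\right) = \frac{22440222544}{18956337}$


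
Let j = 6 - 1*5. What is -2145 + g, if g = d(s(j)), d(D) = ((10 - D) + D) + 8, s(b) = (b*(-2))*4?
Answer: -2127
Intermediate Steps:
j = 1 (j = 6 - 5 = 1)
s(b) = -8*b (s(b) = -2*b*4 = -8*b)
d(D) = 18 (d(D) = 10 + 8 = 18)
g = 18
-2145 + g = -2145 + 18 = -2127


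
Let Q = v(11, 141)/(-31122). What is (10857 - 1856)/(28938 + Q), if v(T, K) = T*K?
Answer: 93376374/300202295 ≈ 0.31104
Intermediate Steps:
v(T, K) = K*T
Q = -517/10374 (Q = (141*11)/(-31122) = 1551*(-1/31122) = -517/10374 ≈ -0.049836)
(10857 - 1856)/(28938 + Q) = (10857 - 1856)/(28938 - 517/10374) = 9001/(300202295/10374) = 9001*(10374/300202295) = 93376374/300202295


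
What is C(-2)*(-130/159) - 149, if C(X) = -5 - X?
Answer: -7767/53 ≈ -146.55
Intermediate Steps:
C(-2)*(-130/159) - 149 = (-5 - 1*(-2))*(-130/159) - 149 = (-5 + 2)*(-130*1/159) - 149 = -3*(-130/159) - 149 = 130/53 - 149 = -7767/53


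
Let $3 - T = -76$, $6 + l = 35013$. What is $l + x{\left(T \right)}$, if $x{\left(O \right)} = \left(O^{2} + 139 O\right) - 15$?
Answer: $52214$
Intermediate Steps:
$l = 35007$ ($l = -6 + 35013 = 35007$)
$T = 79$ ($T = 3 - -76 = 3 + 76 = 79$)
$x{\left(O \right)} = -15 + O^{2} + 139 O$
$l + x{\left(T \right)} = 35007 + \left(-15 + 79^{2} + 139 \cdot 79\right) = 35007 + \left(-15 + 6241 + 10981\right) = 35007 + 17207 = 52214$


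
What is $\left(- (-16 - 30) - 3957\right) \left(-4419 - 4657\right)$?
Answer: $35496236$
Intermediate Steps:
$\left(- (-16 - 30) - 3957\right) \left(-4419 - 4657\right) = \left(\left(-1\right) \left(-46\right) - 3957\right) \left(-9076\right) = \left(46 - 3957\right) \left(-9076\right) = \left(-3911\right) \left(-9076\right) = 35496236$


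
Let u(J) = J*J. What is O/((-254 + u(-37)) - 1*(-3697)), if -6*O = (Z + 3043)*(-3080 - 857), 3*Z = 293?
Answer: 18547207/43308 ≈ 428.26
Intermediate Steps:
u(J) = J²
Z = 293/3 (Z = (⅓)*293 = 293/3 ≈ 97.667)
O = 18547207/9 (O = -(293/3 + 3043)*(-3080 - 857)/6 = -4711*(-3937)/9 = -⅙*(-37094414/3) = 18547207/9 ≈ 2.0608e+6)
O/((-254 + u(-37)) - 1*(-3697)) = 18547207/(9*((-254 + (-37)²) - 1*(-3697))) = 18547207/(9*((-254 + 1369) + 3697)) = 18547207/(9*(1115 + 3697)) = (18547207/9)/4812 = (18547207/9)*(1/4812) = 18547207/43308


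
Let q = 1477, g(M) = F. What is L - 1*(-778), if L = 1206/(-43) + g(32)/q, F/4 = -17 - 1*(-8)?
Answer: 47628748/63511 ≈ 749.93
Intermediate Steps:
F = -36 (F = 4*(-17 - 1*(-8)) = 4*(-17 + 8) = 4*(-9) = -36)
g(M) = -36
L = -1782810/63511 (L = 1206/(-43) - 36/1477 = 1206*(-1/43) - 36*1/1477 = -1206/43 - 36/1477 = -1782810/63511 ≈ -28.071)
L - 1*(-778) = -1782810/63511 - 1*(-778) = -1782810/63511 + 778 = 47628748/63511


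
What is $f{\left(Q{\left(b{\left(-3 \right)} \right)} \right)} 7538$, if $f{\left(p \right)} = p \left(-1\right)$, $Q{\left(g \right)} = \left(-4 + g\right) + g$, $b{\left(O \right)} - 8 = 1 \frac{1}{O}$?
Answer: $- \frac{256292}{3} \approx -85431.0$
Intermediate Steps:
$b{\left(O \right)} = 8 + \frac{1}{O}$ ($b{\left(O \right)} = 8 + 1 \frac{1}{O} = 8 + \frac{1}{O}$)
$Q{\left(g \right)} = -4 + 2 g$
$f{\left(p \right)} = - p$
$f{\left(Q{\left(b{\left(-3 \right)} \right)} \right)} 7538 = - (-4 + 2 \left(8 + \frac{1}{-3}\right)) 7538 = - (-4 + 2 \left(8 - \frac{1}{3}\right)) 7538 = - (-4 + 2 \cdot \frac{23}{3}) 7538 = - (-4 + \frac{46}{3}) 7538 = \left(-1\right) \frac{34}{3} \cdot 7538 = \left(- \frac{34}{3}\right) 7538 = - \frac{256292}{3}$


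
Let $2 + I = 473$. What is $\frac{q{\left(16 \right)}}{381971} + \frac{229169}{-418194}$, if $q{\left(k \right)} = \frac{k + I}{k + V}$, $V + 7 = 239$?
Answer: $- \frac{10854351270037}{19807509566376} \approx -0.54799$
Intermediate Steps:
$V = 232$ ($V = -7 + 239 = 232$)
$I = 471$ ($I = -2 + 473 = 471$)
$q{\left(k \right)} = \frac{471 + k}{232 + k}$ ($q{\left(k \right)} = \frac{k + 471}{k + 232} = \frac{471 + k}{232 + k}$)
$\frac{q{\left(16 \right)}}{381971} + \frac{229169}{-418194} = \frac{\frac{1}{232 + 16} \left(471 + 16\right)}{381971} + \frac{229169}{-418194} = \frac{1}{248} \cdot 487 \cdot \frac{1}{381971} + 229169 \left(- \frac{1}{418194}\right) = \frac{1}{248} \cdot 487 \cdot \frac{1}{381971} - \frac{229169}{418194} = \frac{487}{248} \cdot \frac{1}{381971} - \frac{229169}{418194} = \frac{487}{94728808} - \frac{229169}{418194} = - \frac{10854351270037}{19807509566376}$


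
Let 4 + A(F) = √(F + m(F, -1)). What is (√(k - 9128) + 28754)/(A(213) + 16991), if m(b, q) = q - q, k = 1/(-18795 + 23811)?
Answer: 244222099/144278978 - 14377*√213/144278978 - I*√1358838302866/241234451216 + 16987*I*√57415702938/723703353648 ≈ 1.6913 + 0.0056195*I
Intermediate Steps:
k = 1/5016 ≈ 0.00019936
m(b, q) = 0
A(F) = -4 + √F (A(F) = -4 + √(F + 0) = -4 + √F)
(√(k - 9128) + 28754)/(A(213) + 16991) = (√(1/5016 - 9128) + 28754)/((-4 + √213) + 16991) = (√(-45786047/5016) + 28754)/(16987 + √213) = (I*√57415702938/2508 + 28754)/(16987 + √213) = (28754 + I*√57415702938/2508)/(16987 + √213)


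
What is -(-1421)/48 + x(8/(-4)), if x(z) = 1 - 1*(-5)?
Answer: 1709/48 ≈ 35.604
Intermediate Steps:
x(z) = 6 (x(z) = 1 + 5 = 6)
-(-1421)/48 + x(8/(-4)) = -(-1421)/48 + 6 = -49*(-29/48) + 6 = 1421/48 + 6 = 1709/48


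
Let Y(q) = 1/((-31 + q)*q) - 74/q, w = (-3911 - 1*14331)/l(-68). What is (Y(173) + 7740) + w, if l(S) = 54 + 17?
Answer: 183818601/24566 ≈ 7482.6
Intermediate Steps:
l(S) = 71
w = -18242/71 (w = (-3911 - 1*14331)/71 = (-3911 - 14331)*(1/71) = -18242*1/71 = -18242/71 ≈ -256.93)
Y(q) = -74/q + 1/(q*(-31 + q)) (Y(q) = 1/(q*(-31 + q)) - 74/q = -74/q + 1/(q*(-31 + q)))
(Y(173) + 7740) + w = ((2295 - 74*173)/(173*(-31 + 173)) + 7740) - 18242/71 = ((1/173)*(2295 - 12802)/142 + 7740) - 18242/71 = ((1/173)*(1/142)*(-10507) + 7740) - 18242/71 = (-10507/24566 + 7740) - 18242/71 = 190130333/24566 - 18242/71 = 183818601/24566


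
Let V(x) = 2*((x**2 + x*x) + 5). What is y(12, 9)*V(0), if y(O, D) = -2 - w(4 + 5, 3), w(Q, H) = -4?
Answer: 20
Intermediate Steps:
y(O, D) = 2 (y(O, D) = -2 - 1*(-4) = -2 + 4 = 2)
V(x) = 10 + 4*x**2 (V(x) = 2*((x**2 + x**2) + 5) = 2*(2*x**2 + 5) = 2*(5 + 2*x**2) = 10 + 4*x**2)
y(12, 9)*V(0) = 2*(10 + 4*0**2) = 2*(10 + 4*0) = 2*(10 + 0) = 2*10 = 20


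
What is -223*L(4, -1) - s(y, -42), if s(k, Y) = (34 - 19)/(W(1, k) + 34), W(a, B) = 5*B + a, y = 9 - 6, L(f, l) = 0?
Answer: -3/10 ≈ -0.30000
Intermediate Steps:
y = 3
W(a, B) = a + 5*B
s(k, Y) = 15/(35 + 5*k) (s(k, Y) = (34 - 19)/((1 + 5*k) + 34) = 15/(35 + 5*k))
-223*L(4, -1) - s(y, -42) = -223*0 - 3/(7 + 3) = 0 - 3/10 = -3/10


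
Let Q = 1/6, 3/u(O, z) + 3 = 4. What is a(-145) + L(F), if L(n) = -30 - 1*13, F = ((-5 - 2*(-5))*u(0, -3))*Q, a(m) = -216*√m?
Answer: -43 - 216*I*√145 ≈ -43.0 - 2601.0*I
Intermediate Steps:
u(O, z) = 3 (u(O, z) = 3/(-3 + 4) = 3/1 = 3*1 = 3)
Q = ⅙ ≈ 0.16667
F = 5/2 (F = ((-5 - 2*(-5))*3)*(⅙) = ((-5 + 10)*3)*(⅙) = (5*3)*(⅙) = 15*(⅙) = 5/2 ≈ 2.5000)
L(n) = -43 (L(n) = -30 - 13 = -43)
a(-145) + L(F) = -216*I*√145 - 43 = -43 - 216*I*√145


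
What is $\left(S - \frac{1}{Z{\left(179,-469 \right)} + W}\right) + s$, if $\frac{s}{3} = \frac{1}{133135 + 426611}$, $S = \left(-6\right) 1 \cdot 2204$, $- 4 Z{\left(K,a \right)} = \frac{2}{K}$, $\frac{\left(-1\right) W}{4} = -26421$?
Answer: $- \frac{93352261262754013}{7059305900922} \approx -13224.0$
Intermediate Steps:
$W = 105684$ ($W = \left(-4\right) \left(-26421\right) = 105684$)
$Z{\left(K,a \right)} = - \frac{1}{2 K}$ ($Z{\left(K,a \right)} = - \frac{2 \frac{1}{K}}{4} = - \frac{1}{2 K}$)
$S = -13224$ ($S = \left(-6\right) 2204 = -13224$)
$s = \frac{1}{186582}$ ($s = \frac{3}{133135 + 426611} = \frac{3}{559746} = 3 \cdot \frac{1}{559746} = \frac{1}{186582} \approx 5.3596 \cdot 10^{-6}$)
$\left(S - \frac{1}{Z{\left(179,-469 \right)} + W}\right) + s = \left(-13224 - \frac{1}{- \frac{1}{2 \cdot 179} + 105684}\right) + \frac{1}{186582} = \left(-13224 - \frac{1}{\left(- \frac{1}{2}\right) \frac{1}{179} + 105684}\right) + \frac{1}{186582} = \left(-13224 - \frac{1}{- \frac{1}{358} + 105684}\right) + \frac{1}{186582} = \left(-13224 - \frac{1}{\frac{37834871}{358}}\right) + \frac{1}{186582} = \left(-13224 - \frac{358}{37834871}\right) + \frac{1}{186582} = - \frac{500328334462}{37834871} + \frac{1}{186582} = - \frac{93352261262754013}{7059305900922}$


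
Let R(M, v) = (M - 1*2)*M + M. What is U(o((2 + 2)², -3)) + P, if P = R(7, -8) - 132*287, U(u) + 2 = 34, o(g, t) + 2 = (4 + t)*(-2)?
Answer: -37810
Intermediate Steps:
o(g, t) = -10 - 2*t (o(g, t) = -2 + (4 + t)*(-2) = -2 + (-8 - 2*t) = -10 - 2*t)
U(u) = 32 (U(u) = -2 + 34 = 32)
R(M, v) = M + M*(-2 + M) (R(M, v) = (M - 2)*M + M = (-2 + M)*M + M = M*(-2 + M) + M = M + M*(-2 + M))
P = -37842 (P = 7*(-1 + 7) - 132*287 = 7*6 - 37884 = 42 - 37884 = -37842)
U(o((2 + 2)², -3)) + P = 32 - 37842 = -37810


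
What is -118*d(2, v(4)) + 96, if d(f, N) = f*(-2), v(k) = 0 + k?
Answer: 568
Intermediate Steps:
v(k) = k
d(f, N) = -2*f
-118*d(2, v(4)) + 96 = -(-236)*2 + 96 = -118*(-4) + 96 = 472 + 96 = 568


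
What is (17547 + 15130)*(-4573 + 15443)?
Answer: 355198990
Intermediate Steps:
(17547 + 15130)*(-4573 + 15443) = 32677*10870 = 355198990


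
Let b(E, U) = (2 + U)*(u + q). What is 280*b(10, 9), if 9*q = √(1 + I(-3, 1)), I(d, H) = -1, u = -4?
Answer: -12320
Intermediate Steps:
q = 0 (q = √(1 - 1)/9 = √0/9 = (⅑)*0 = 0)
b(E, U) = -8 - 4*U (b(E, U) = (2 + U)*(-4 + 0) = (2 + U)*(-4) = -8 - 4*U)
280*b(10, 9) = 280*(-8 - 4*9) = 280*(-8 - 36) = 280*(-44) = -12320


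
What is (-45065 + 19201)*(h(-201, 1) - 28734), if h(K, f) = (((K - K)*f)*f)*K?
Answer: 743176176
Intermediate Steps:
h(K, f) = 0 (h(K, f) = ((0*f)*f)*K = (0*f)*K = 0*K = 0)
(-45065 + 19201)*(h(-201, 1) - 28734) = (-45065 + 19201)*(0 - 28734) = -25864*(-28734) = 743176176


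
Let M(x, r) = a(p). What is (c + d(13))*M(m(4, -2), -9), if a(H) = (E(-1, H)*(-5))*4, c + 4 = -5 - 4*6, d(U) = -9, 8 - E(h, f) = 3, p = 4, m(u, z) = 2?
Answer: 4200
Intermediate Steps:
E(h, f) = 5 (E(h, f) = 8 - 1*3 = 8 - 3 = 5)
c = -33 (c = -4 + (-5 - 4*6) = -4 + (-5 - 24) = -4 - 29 = -33)
a(H) = -100 (a(H) = (5*(-5))*4 = -25*4 = -100)
M(x, r) = -100
(c + d(13))*M(m(4, -2), -9) = (-33 - 9)*(-100) = -42*(-100) = 4200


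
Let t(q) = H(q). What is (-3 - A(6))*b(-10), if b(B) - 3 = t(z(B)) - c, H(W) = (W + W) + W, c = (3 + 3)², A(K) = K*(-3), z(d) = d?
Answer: -945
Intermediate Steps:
A(K) = -3*K
c = 36 (c = 6² = 36)
H(W) = 3*W (H(W) = 2*W + W = 3*W)
t(q) = 3*q
b(B) = -33 + 3*B (b(B) = 3 + (3*B - 1*36) = 3 + (3*B - 36) = 3 + (-36 + 3*B) = -33 + 3*B)
(-3 - A(6))*b(-10) = (-3 - (-3)*6)*(-33 + 3*(-10)) = (-3 - 1*(-18))*(-33 - 30) = (-3 + 18)*(-63) = 15*(-63) = -945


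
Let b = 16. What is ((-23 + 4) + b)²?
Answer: 9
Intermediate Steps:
((-23 + 4) + b)² = ((-23 + 4) + 16)² = (-19 + 16)² = (-3)² = 9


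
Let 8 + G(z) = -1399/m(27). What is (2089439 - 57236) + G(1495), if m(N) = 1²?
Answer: 2030796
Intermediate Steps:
m(N) = 1
G(z) = -1407 (G(z) = -8 - 1399/1 = -8 - 1399*1 = -8 - 1399 = -1407)
(2089439 - 57236) + G(1495) = (2089439 - 57236) - 1407 = 2032203 - 1407 = 2030796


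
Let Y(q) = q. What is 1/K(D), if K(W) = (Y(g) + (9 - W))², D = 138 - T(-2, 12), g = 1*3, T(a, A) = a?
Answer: 1/16384 ≈ 6.1035e-5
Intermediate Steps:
g = 3
D = 140 (D = 138 - 1*(-2) = 138 + 2 = 140)
K(W) = (12 - W)² (K(W) = (3 + (9 - W))² = (12 - W)²)
1/K(D) = 1/((12 - 1*140)²) = 1/((12 - 140)²) = 1/((-128)²) = 1/16384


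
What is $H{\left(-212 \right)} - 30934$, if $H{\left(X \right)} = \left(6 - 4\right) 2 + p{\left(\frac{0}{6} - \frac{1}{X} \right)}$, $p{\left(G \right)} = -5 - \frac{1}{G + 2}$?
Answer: $- \frac{13147587}{425} \approx -30936.0$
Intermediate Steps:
$p{\left(G \right)} = -5 - \frac{1}{2 + G}$
$H{\left(X \right)} = 4 + \frac{-11 + \frac{5}{X}}{2 - \frac{1}{X}}$ ($H{\left(X \right)} = \left(6 - 4\right) 2 + \frac{-11 - 5 \left(\frac{0}{6} - \frac{1}{X}\right)}{2 + \left(\frac{0}{6} - \frac{1}{X}\right)} = 2 \cdot 2 + \frac{-11 - 5 \left(0 \cdot \frac{1}{6} - \frac{1}{X}\right)}{2 + \left(0 \cdot \frac{1}{6} - \frac{1}{X}\right)} = 4 + \frac{-11 - 5 \left(0 - \frac{1}{X}\right)}{2 + \left(0 - \frac{1}{X}\right)} = 4 + \frac{-11 - 5 \left(- \frac{1}{X}\right)}{2 - \frac{1}{X}} = 4 + \frac{-11 + \frac{5}{X}}{2 - \frac{1}{X}}$)
$H{\left(-212 \right)} - 30934 = \frac{1 - -636}{-1 + 2 \left(-212\right)} - 30934 = \frac{1 + 636}{-1 - 424} - 30934 = \frac{1}{-425} \cdot 637 - 30934 = \left(- \frac{1}{425}\right) 637 - 30934 = - \frac{637}{425} - 30934 = - \frac{13147587}{425}$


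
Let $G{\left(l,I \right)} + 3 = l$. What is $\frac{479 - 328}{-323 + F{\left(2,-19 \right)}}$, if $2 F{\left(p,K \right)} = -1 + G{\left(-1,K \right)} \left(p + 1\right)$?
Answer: $- \frac{302}{659} \approx -0.45827$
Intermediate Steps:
$G{\left(l,I \right)} = -3 + l$
$F{\left(p,K \right)} = - \frac{5}{2} - 2 p$ ($F{\left(p,K \right)} = \frac{-1 + \left(-3 - 1\right) \left(p + 1\right)}{2} = \frac{-1 - 4 \left(1 + p\right)}{2} = \frac{-1 - \left(4 + 4 p\right)}{2} = \frac{-5 - 4 p}{2} = - \frac{5}{2} - 2 p$)
$\frac{479 - 328}{-323 + F{\left(2,-19 \right)}} = \frac{479 - 328}{-323 - \frac{13}{2}} = \frac{479 - 328}{- \frac{659}{2}} = 151 \left(- \frac{2}{659}\right) = - \frac{302}{659}$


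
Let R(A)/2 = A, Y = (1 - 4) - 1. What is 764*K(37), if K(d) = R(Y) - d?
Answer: -34380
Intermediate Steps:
Y = -4 (Y = -3 - 1 = -4)
R(A) = 2*A
K(d) = -8 - d (K(d) = 2*(-4) - d = -8 - d)
764*K(37) = 764*(-8 - 1*37) = 764*(-8 - 37) = 764*(-45) = -34380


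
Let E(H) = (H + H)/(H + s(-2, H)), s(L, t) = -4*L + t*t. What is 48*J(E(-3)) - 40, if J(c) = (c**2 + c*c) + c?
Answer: -2104/49 ≈ -42.939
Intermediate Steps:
s(L, t) = t**2 - 4*L (s(L, t) = -4*L + t**2 = t**2 - 4*L)
E(H) = 2*H/(8 + H + H**2) (E(H) = (H + H)/(H + (H**2 - 4*(-2))) = (2*H)/(H + (H**2 + 8)) = (2*H)/(H + (8 + H**2)) = (2*H)/(8 + H + H**2) = 2*H/(8 + H + H**2))
J(c) = c + 2*c**2 (J(c) = (c**2 + c**2) + c = 2*c**2 + c = c + 2*c**2)
48*J(E(-3)) - 40 = 48*((2*(-3)/(8 - 3 + (-3)**2))*(1 + 2*(2*(-3)/(8 - 3 + (-3)**2)))) - 40 = 48*((2*(-3)/(8 - 3 + 9))*(1 + 2*(2*(-3)/(8 - 3 + 9)))) - 40 = 48*((2*(-3)/14)*(1 + 2*(2*(-3)/14))) - 40 = 48*((2*(-3)*(1/14))*(1 + 2*(2*(-3)*(1/14)))) - 40 = 48*(-3*(1 + 2*(-3/7))/7) - 40 = 48*(-3*(1 - 6/7)/7) - 40 = 48*(-3/7*1/7) - 40 = 48*(-3/49) - 40 = -144/49 - 40 = -2104/49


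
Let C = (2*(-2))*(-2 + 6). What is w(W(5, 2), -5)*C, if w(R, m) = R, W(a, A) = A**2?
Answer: -64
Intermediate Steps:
C = -16 (C = -4*4 = -16)
w(W(5, 2), -5)*C = 2**2*(-16) = 4*(-16) = -64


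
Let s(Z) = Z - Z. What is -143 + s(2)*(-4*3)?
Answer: -143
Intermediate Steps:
s(Z) = 0
-143 + s(2)*(-4*3) = -143 + 0*(-4*3) = -143 + 0*(-12) = -143 + 0 = -143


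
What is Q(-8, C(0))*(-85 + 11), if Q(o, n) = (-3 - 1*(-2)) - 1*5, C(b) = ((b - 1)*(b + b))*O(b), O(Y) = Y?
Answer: 444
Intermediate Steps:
C(b) = 2*b²*(-1 + b) (C(b) = ((b - 1)*(b + b))*b = ((-1 + b)*(2*b))*b = (2*b*(-1 + b))*b = 2*b²*(-1 + b))
Q(o, n) = -6 (Q(o, n) = (-3 + 2) - 5 = -1 - 5 = -6)
Q(-8, C(0))*(-85 + 11) = -6*(-85 + 11) = -6*(-74) = 444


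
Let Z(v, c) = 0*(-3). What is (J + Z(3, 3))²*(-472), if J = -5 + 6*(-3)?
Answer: -249688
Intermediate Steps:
Z(v, c) = 0
J = -23 (J = -5 - 18 = -23)
(J + Z(3, 3))²*(-472) = (-23 + 0)²*(-472) = (-23)²*(-472) = 529*(-472) = -249688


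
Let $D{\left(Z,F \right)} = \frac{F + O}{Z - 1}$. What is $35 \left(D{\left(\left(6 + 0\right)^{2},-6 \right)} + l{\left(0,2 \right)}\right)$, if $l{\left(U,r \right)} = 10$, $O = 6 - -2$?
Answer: $352$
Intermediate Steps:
$O = 8$ ($O = 6 + 2 = 8$)
$D{\left(Z,F \right)} = \frac{8 + F}{-1 + Z}$ ($D{\left(Z,F \right)} = \frac{F + 8}{Z - 1} = \frac{8 + F}{-1 + Z}$)
$35 \left(D{\left(\left(6 + 0\right)^{2},-6 \right)} + l{\left(0,2 \right)}\right) = 35 \left(\frac{8 - 6}{-1 + \left(6 + 0\right)^{2}} + 10\right) = 35 \left(\frac{1}{-1 + 6^{2}} \cdot 2 + 10\right) = 35 \left(\frac{1}{-1 + 36} \cdot 2 + 10\right) = 35 \left(\frac{1}{35} \cdot 2 + 10\right) = 35 \left(\frac{2}{35} + 10\right) = 35 \cdot \frac{352}{35} = 352$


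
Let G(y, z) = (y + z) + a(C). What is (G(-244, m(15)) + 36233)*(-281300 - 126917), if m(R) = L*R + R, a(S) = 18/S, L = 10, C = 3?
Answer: -14761126720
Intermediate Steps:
m(R) = 11*R (m(R) = 10*R + R = 11*R)
G(y, z) = 6 + y + z (G(y, z) = (y + z) + 18/3 = (y + z) + 18*(1/3) = (y + z) + 6 = 6 + y + z)
(G(-244, m(15)) + 36233)*(-281300 - 126917) = ((6 - 244 + 11*15) + 36233)*(-281300 - 126917) = ((6 - 244 + 165) + 36233)*(-408217) = (-73 + 36233)*(-408217) = 36160*(-408217) = -14761126720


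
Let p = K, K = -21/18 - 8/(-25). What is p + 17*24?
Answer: 61073/150 ≈ 407.15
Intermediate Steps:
K = -127/150 (K = -21*1/18 - 8*(-1/25) = -7/6 + 8/25 = -127/150 ≈ -0.84667)
p = -127/150 ≈ -0.84667
p + 17*24 = -127/150 + 17*24 = -127/150 + 408 = 61073/150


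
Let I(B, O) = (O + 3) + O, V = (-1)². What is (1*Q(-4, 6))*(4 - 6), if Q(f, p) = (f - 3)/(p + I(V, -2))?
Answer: 14/5 ≈ 2.8000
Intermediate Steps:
V = 1
I(B, O) = 3 + 2*O (I(B, O) = (3 + O) + O = 3 + 2*O)
Q(f, p) = (-3 + f)/(-1 + p) (Q(f, p) = (f - 3)/(p + (3 + 2*(-2))) = (-3 + f)/(p + (3 - 4)) = (-3 + f)/(p - 1) = (-3 + f)/(-1 + p))
(1*Q(-4, 6))*(4 - 6) = (1*((-3 - 4)/(-1 + 6)))*(4 - 6) = (1*(-7/5))*(-2) = -7/5*(-2) = 14/5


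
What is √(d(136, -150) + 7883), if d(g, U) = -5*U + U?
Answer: √8483 ≈ 92.103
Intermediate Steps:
d(g, U) = -4*U
√(d(136, -150) + 7883) = √(-4*(-150) + 7883) = √(600 + 7883) = √8483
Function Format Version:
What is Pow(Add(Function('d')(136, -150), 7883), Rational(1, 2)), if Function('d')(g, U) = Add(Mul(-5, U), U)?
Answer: Pow(8483, Rational(1, 2)) ≈ 92.103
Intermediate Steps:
Function('d')(g, U) = Mul(-4, U)
Pow(Add(Function('d')(136, -150), 7883), Rational(1, 2)) = Pow(Add(Mul(-4, -150), 7883), Rational(1, 2)) = Pow(Add(600, 7883), Rational(1, 2)) = Pow(8483, Rational(1, 2))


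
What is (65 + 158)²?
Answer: 49729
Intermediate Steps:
(65 + 158)² = 223² = 49729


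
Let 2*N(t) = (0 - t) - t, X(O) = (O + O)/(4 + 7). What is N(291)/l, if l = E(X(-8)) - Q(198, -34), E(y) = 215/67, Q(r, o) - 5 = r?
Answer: 67/46 ≈ 1.4565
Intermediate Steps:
Q(r, o) = 5 + r
X(O) = 2*O/11 (X(O) = (2*O)/11 = (2*O)*(1/11) = 2*O/11)
E(y) = 215/67 (E(y) = 215*(1/67) = 215/67)
N(t) = -t (N(t) = ((0 - t) - t)/2 = (-t - t)/2 = (-2*t)/2 = -t)
l = -13386/67 (l = 215/67 - (5 + 198) = 215/67 - 1*203 = 215/67 - 203 = -13386/67 ≈ -199.79)
N(291)/l = (-1*291)/(-13386/67) = -291*(-67/13386) = 67/46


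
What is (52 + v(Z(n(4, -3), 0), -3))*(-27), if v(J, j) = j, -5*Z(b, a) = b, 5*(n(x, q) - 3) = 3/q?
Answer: -1323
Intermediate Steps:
n(x, q) = 3 + 3/(5*q) (n(x, q) = 3 + (3/q)/5 = 3 + 3/(5*q))
Z(b, a) = -b/5
(52 + v(Z(n(4, -3), 0), -3))*(-27) = (52 - 3)*(-27) = 49*(-27) = -1323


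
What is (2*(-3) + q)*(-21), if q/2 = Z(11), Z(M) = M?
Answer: -336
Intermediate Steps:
q = 22 (q = 2*11 = 22)
(2*(-3) + q)*(-21) = (2*(-3) + 22)*(-21) = (-6 + 22)*(-21) = 16*(-21) = -336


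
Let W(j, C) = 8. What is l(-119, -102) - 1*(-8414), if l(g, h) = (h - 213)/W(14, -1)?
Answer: 66997/8 ≈ 8374.6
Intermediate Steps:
l(g, h) = -213/8 + h/8 (l(g, h) = (h - 213)/8 = (-213 + h)*(⅛) = -213/8 + h/8)
l(-119, -102) - 1*(-8414) = (-213/8 + (⅛)*(-102)) - 1*(-8414) = (-213/8 - 51/4) + 8414 = -315/8 + 8414 = 66997/8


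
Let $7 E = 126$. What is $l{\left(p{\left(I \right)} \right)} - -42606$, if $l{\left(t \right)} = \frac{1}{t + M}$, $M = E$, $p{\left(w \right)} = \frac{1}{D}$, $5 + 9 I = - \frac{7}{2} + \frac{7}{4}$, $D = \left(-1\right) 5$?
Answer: $\frac{3791939}{89} \approx 42606.0$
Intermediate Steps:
$D = -5$
$I = - \frac{3}{4}$ ($I = - \frac{5}{9} + \frac{- \frac{7}{2} + \frac{7}{4}}{9} = - \frac{5}{9} + \frac{1}{9} \left(- \frac{7}{4}\right) = - \frac{5}{9} - \frac{7}{36} = - \frac{3}{4} \approx -0.75$)
$p{\left(w \right)} = - \frac{1}{5}$ ($p{\left(w \right)} = \frac{1}{-5} = - \frac{1}{5}$)
$E = 18$ ($E = \frac{1}{7} \cdot 126 = 18$)
$M = 18$
$l{\left(t \right)} = \frac{1}{18 + t}$ ($l{\left(t \right)} = \frac{1}{t + 18} = \frac{1}{18 + t}$)
$l{\left(p{\left(I \right)} \right)} - -42606 = \frac{1}{18 - \frac{1}{5}} - -42606 = \frac{1}{\frac{89}{5}} + 42606 = \frac{5}{89} + 42606 = \frac{3791939}{89}$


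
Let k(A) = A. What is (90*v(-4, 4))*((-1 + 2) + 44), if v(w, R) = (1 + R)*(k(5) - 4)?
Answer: 20250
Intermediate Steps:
v(w, R) = 1 + R (v(w, R) = (1 + R)*(5 - 4) = (1 + R)*1 = 1 + R)
(90*v(-4, 4))*((-1 + 2) + 44) = (90*(1 + 4))*((-1 + 2) + 44) = (90*5)*(1 + 44) = 450*45 = 20250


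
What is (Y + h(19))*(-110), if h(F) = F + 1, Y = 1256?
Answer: -140360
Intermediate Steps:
h(F) = 1 + F
(Y + h(19))*(-110) = (1256 + (1 + 19))*(-110) = (1256 + 20)*(-110) = 1276*(-110) = -140360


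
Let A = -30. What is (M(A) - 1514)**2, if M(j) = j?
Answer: 2383936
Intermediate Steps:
(M(A) - 1514)**2 = (-30 - 1514)**2 = (-1544)**2 = 2383936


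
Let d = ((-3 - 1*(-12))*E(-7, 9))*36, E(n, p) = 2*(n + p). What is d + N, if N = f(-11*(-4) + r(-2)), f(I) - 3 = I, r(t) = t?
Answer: 1341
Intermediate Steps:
f(I) = 3 + I
E(n, p) = 2*n + 2*p
N = 45 (N = 3 + (-11*(-4) - 2) = 3 + (44 - 2) = 3 + 42 = 45)
d = 1296 (d = ((-3 - 1*(-12))*(2*(-7) + 2*9))*36 = ((-3 + 12)*(-14 + 18))*36 = (9*4)*36 = 36*36 = 1296)
d + N = 1296 + 45 = 1341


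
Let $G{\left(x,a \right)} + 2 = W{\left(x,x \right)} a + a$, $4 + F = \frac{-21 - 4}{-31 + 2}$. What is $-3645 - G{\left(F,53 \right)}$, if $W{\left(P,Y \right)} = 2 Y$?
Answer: $- \frac{97538}{29} \approx -3363.4$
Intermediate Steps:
$F = - \frac{91}{29}$ ($F = -4 + \frac{-21 - 4}{-31 + 2} = -4 - \frac{25}{-29} = -4 - - \frac{25}{29} = -4 + \frac{25}{29} = - \frac{91}{29} \approx -3.1379$)
$G{\left(x,a \right)} = -2 + a + 2 a x$ ($G{\left(x,a \right)} = -2 + \left(2 x a + a\right) = -2 + \left(2 a x + a\right) = -2 + \left(a + 2 a x\right) = -2 + a + 2 a x$)
$-3645 - G{\left(F,53 \right)} = -3645 - \left(-2 + 53 + 2 \cdot 53 \left(- \frac{91}{29}\right)\right) = -3645 - \left(-2 + 53 - \frac{9646}{29}\right) = -3645 - - \frac{8167}{29} = -3645 + \frac{8167}{29} = - \frac{97538}{29}$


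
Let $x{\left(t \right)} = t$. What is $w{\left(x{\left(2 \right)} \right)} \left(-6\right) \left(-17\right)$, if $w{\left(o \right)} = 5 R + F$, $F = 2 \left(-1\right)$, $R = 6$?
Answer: $2856$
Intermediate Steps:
$F = -2$
$w{\left(o \right)} = 28$ ($w{\left(o \right)} = 5 \cdot 6 - 2 = 30 - 2 = 28$)
$w{\left(x{\left(2 \right)} \right)} \left(-6\right) \left(-17\right) = 28 \left(-6\right) \left(-17\right) = \left(-168\right) \left(-17\right) = 2856$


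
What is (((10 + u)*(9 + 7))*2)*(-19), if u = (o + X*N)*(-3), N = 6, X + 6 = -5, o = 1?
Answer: -124640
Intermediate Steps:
X = -11 (X = -6 - 5 = -11)
u = 195 (u = (1 - 11*6)*(-3) = (1 - 66)*(-3) = -65*(-3) = 195)
(((10 + u)*(9 + 7))*2)*(-19) = (((10 + 195)*(9 + 7))*2)*(-19) = ((205*16)*2)*(-19) = (3280*2)*(-19) = 6560*(-19) = -124640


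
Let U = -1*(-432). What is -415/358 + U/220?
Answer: 15839/19690 ≈ 0.80442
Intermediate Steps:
U = 432
-415/358 + U/220 = -415/358 + 432/220 = -415*1/358 + 432*(1/220) = -415/358 + 108/55 = 15839/19690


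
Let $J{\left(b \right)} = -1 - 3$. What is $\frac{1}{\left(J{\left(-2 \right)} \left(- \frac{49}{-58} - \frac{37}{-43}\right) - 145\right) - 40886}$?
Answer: $- \frac{1247}{51174163} \approx -2.4368 \cdot 10^{-5}$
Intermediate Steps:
$J{\left(b \right)} = -4$
$\frac{1}{\left(J{\left(-2 \right)} \left(- \frac{49}{-58} - \frac{37}{-43}\right) - 145\right) - 40886} = \frac{1}{\left(- 4 \left(- \frac{49}{-58} - \frac{37}{-43}\right) - 145\right) - 40886} = \frac{1}{\left(- 4 \left(\left(-49\right) \left(- \frac{1}{58}\right) - - \frac{37}{43}\right) - 145\right) - 40886} = \frac{1}{\left(- 4 \left(\frac{49}{58} + \frac{37}{43}\right) - 145\right) - 40886} = \frac{1}{\left(\left(-4\right) \frac{4253}{2494} - 145\right) - 40886} = \frac{1}{\left(- \frac{8506}{1247} - 145\right) - 40886} = \frac{1}{- \frac{189321}{1247} - 40886} = \frac{1}{- \frac{51174163}{1247}} = - \frac{1247}{51174163}$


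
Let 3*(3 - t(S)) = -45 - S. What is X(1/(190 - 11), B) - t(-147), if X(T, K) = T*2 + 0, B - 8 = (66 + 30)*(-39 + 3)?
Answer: 5551/179 ≈ 31.011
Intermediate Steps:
t(S) = 18 + S/3 (t(S) = 3 - (-45 - S)/3 = 3 + (15 + S/3) = 18 + S/3)
B = -3448 (B = 8 + (66 + 30)*(-39 + 3) = 8 + 96*(-36) = 8 - 3456 = -3448)
X(T, K) = 2*T (X(T, K) = 2*T + 0 = 2*T)
X(1/(190 - 11), B) - t(-147) = 2/(190 - 11) - (18 + (⅓)*(-147)) = 2/179 - (18 - 49) = 2*(1/179) - 1*(-31) = 2/179 + 31 = 5551/179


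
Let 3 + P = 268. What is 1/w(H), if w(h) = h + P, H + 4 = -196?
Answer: 1/65 ≈ 0.015385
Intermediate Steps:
P = 265 (P = -3 + 268 = 265)
H = -200 (H = -4 - 196 = -200)
w(h) = 265 + h (w(h) = h + 265 = 265 + h)
1/w(H) = 1/(265 - 200) = 1/65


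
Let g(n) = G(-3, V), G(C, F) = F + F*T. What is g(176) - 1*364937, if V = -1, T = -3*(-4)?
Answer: -364950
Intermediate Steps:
T = 12
G(C, F) = 13*F (G(C, F) = F + F*12 = F + 12*F = 13*F)
g(n) = -13 (g(n) = 13*(-1) = -13)
g(176) - 1*364937 = -13 - 1*364937 = -13 - 364937 = -364950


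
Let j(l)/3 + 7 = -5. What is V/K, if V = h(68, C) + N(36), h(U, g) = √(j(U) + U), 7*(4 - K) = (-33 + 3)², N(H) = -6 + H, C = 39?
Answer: -105/436 - 7*√2/218 ≈ -0.28624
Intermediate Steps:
j(l) = -36 (j(l) = -21 + 3*(-5) = -21 - 15 = -36)
K = -872/7 (K = 4 - (-33 + 3)²/7 = 4 - ⅐*(-30)² = 4 - ⅐*900 = 4 - 900/7 = -872/7 ≈ -124.57)
h(U, g) = √(-36 + U)
V = 30 + 4*√2 (V = √(-36 + 68) + (-6 + 36) = √32 + 30 = 4*√2 + 30 = 30 + 4*√2 ≈ 35.657)
V/K = (30 + 4*√2)/(-872/7) = (30 + 4*√2)*(-7/872) = -105/436 - 7*√2/218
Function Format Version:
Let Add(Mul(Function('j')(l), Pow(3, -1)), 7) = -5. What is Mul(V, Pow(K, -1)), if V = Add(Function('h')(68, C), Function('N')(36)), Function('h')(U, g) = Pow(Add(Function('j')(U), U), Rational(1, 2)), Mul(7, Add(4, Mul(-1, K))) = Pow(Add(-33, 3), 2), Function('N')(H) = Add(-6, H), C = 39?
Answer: Add(Rational(-105, 436), Mul(Rational(-7, 218), Pow(2, Rational(1, 2)))) ≈ -0.28624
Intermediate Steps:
Function('j')(l) = -36 (Function('j')(l) = Add(-21, Mul(3, -5)) = Add(-21, -15) = -36)
K = Rational(-872, 7) (K = Add(4, Mul(Rational(-1, 7), Pow(Add(-33, 3), 2))) = Add(4, Mul(Rational(-1, 7), Pow(-30, 2))) = Add(4, Mul(Rational(-1, 7), 900)) = Add(4, Rational(-900, 7)) = Rational(-872, 7) ≈ -124.57)
Function('h')(U, g) = Pow(Add(-36, U), Rational(1, 2))
V = Add(30, Mul(4, Pow(2, Rational(1, 2)))) (V = Add(Pow(Add(-36, 68), Rational(1, 2)), Add(-6, 36)) = Add(Pow(32, Rational(1, 2)), 30) = Add(Mul(4, Pow(2, Rational(1, 2))), 30) = Add(30, Mul(4, Pow(2, Rational(1, 2)))) ≈ 35.657)
Mul(V, Pow(K, -1)) = Mul(Add(30, Mul(4, Pow(2, Rational(1, 2)))), Pow(Rational(-872, 7), -1)) = Mul(Add(30, Mul(4, Pow(2, Rational(1, 2)))), Rational(-7, 872)) = Add(Rational(-105, 436), Mul(Rational(-7, 218), Pow(2, Rational(1, 2))))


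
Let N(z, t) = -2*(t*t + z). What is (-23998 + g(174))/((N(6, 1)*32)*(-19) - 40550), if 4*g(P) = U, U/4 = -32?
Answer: 12015/16019 ≈ 0.75005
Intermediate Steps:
N(z, t) = -2*z - 2*t**2 (N(z, t) = -2*(t**2 + z) = -2*(z + t**2) = -2*z - 2*t**2)
U = -128 (U = 4*(-32) = -128)
g(P) = -32 (g(P) = (1/4)*(-128) = -32)
(-23998 + g(174))/((N(6, 1)*32)*(-19) - 40550) = (-23998 - 32)/(((-2*6 - 2*1**2)*32)*(-19) - 40550) = -24030/(((-12 - 2*1)*32)*(-19) - 40550) = -24030/(((-12 - 2)*32)*(-19) - 40550) = -24030/(-14*32*(-19) - 40550) = -24030/(-448*(-19) - 40550) = -24030/(8512 - 40550) = -24030/(-32038) = -24030*(-1/32038) = 12015/16019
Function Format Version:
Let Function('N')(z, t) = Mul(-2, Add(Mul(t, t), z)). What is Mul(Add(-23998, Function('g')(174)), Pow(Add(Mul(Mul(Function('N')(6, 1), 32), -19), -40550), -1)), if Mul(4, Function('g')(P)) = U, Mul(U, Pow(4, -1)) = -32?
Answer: Rational(12015, 16019) ≈ 0.75005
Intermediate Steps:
Function('N')(z, t) = Add(Mul(-2, z), Mul(-2, Pow(t, 2))) (Function('N')(z, t) = Mul(-2, Add(Pow(t, 2), z)) = Mul(-2, Add(z, Pow(t, 2))) = Add(Mul(-2, z), Mul(-2, Pow(t, 2))))
U = -128 (U = Mul(4, -32) = -128)
Function('g')(P) = -32 (Function('g')(P) = Mul(Rational(1, 4), -128) = -32)
Mul(Add(-23998, Function('g')(174)), Pow(Add(Mul(Mul(Function('N')(6, 1), 32), -19), -40550), -1)) = Mul(Add(-23998, -32), Pow(Add(Mul(Mul(Add(Mul(-2, 6), Mul(-2, Pow(1, 2))), 32), -19), -40550), -1)) = Mul(-24030, Pow(Add(Mul(Mul(Add(-12, Mul(-2, 1)), 32), -19), -40550), -1)) = Mul(-24030, Pow(Add(Mul(Mul(Add(-12, -2), 32), -19), -40550), -1)) = Mul(-24030, Pow(Add(Mul(Mul(-14, 32), -19), -40550), -1)) = Mul(-24030, Pow(Add(Mul(-448, -19), -40550), -1)) = Mul(-24030, Pow(Add(8512, -40550), -1)) = Mul(-24030, Pow(-32038, -1)) = Mul(-24030, Rational(-1, 32038)) = Rational(12015, 16019)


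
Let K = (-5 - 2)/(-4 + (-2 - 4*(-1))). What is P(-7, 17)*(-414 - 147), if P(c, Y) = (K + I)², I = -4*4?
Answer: -350625/4 ≈ -87656.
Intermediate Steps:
I = -16
K = 7/2 (K = -7/(-4 + (-2 + 4)) = -7/(-4 + 2) = -7/(-2) = -7*(-½) = 7/2 ≈ 3.5000)
P(c, Y) = 625/4 (P(c, Y) = (7/2 - 16)² = (-25/2)² = 625/4)
P(-7, 17)*(-414 - 147) = 625*(-414 - 147)/4 = (625/4)*(-561) = -350625/4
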